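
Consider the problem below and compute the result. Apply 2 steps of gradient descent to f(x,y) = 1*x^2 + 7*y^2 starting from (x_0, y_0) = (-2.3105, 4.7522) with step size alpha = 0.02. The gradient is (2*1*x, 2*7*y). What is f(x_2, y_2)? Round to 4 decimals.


Gradient descent on f(x,y) = 1*x^2 + 7*y^2.
Starting point: (-2.3105, 4.7522), alpha = 0.02
Step 1: grad_x = 2*1*-2.3105 = -4.621, grad_y = 2*7*4.7522 = 66.5308
  x_1 = -2.3105 - 0.02*-4.621 = -2.2181
  y_1 = 4.7522 - 0.02*66.5308 = 3.4216
Step 2: grad_x = 2*1*-2.2181 = -4.4362, grad_y = 2*7*3.4216 = 47.9022
  x_2 = -2.2181 - 0.02*-4.4362 = -2.1294
  y_2 = 3.4216 - 0.02*47.9022 = 2.4635
f(-2.1294, 2.4635) = 1*(-2.1294)^2 + 7*2.4635^2 = 47.0174


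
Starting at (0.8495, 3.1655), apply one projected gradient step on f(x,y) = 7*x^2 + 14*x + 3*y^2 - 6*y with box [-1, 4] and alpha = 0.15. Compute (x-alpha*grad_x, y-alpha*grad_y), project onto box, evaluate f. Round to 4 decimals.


Step 1: Compute gradient at (0.8495, 3.1655).
grad_x = 2*7*0.8495 + 14 = 25.893
grad_y = 2*3*3.1655 - 6 = 12.993
Step 2: Gradient step.
x_raw = 0.8495 - 0.15*25.893 = -3.0345
y_raw = 3.1655 - 0.15*12.993 = 1.2166
Step 3: Project onto [-1, 4].
x_proj = clip(-3.0345) = -1.0
y_proj = clip(1.2166) = 1.2166
Step 4: Evaluate f.
f(-1.0, 1.2166) = -9.8593


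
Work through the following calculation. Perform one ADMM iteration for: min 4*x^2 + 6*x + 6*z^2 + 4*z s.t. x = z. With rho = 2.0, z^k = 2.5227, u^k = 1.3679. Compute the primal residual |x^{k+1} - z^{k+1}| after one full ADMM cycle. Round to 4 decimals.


ADMM iteration with rho = 2.0, z^k = 2.5227, u^k = 1.3679
Step 1: x-update.
Minimize 4*x^2 + 6*x + (2.0/2)*(x - 2.5227 + 1.3679)^2
FOC: (2*4 + 2.0)*x = -6 + 2.0*(2.5227 - 1.3679)
x^{k+1} = -0.369
Step 2: z-update.
Minimize 6*z^2 + 4*z + (2.0/2)*(-0.369 - z + 1.3679)^2
FOC: (2*6 + 2.0)*z = -4 + 2.0*(-0.369 + 1.3679)
z^{k+1} = -0.143
Step 3: u-update.
u^{k+1} = 1.3679 - 0.369 + 0.143 = 1.1419
Step 4: Primal residual = |-0.369 + 0.143| = 0.226


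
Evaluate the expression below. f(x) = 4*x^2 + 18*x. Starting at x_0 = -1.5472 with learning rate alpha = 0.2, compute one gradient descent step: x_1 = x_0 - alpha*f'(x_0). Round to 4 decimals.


We compute the gradient at x_0 and apply the update.
f'(x) = 8*x + 18
f'(-1.5472) = 8*-1.5472 + 18 = 5.6224
x_1 = -1.5472 - 0.2*5.6224 = -2.6717


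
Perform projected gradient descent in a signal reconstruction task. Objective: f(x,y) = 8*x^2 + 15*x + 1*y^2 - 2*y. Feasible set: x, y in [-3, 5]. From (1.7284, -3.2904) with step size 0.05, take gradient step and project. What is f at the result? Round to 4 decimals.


Step 1: Compute gradient at (1.7284, -3.2904).
grad_x = 2*8*1.7284 + 15 = 42.6544
grad_y = 2*1*-3.2904 - 2 = -8.5808
Step 2: Gradient step.
x_raw = 1.7284 - 0.05*42.6544 = -0.4043
y_raw = -3.2904 - 0.05*-8.5808 = -2.8614
Step 3: Project onto [-3, 5].
x_proj = clip(-0.4043) = -0.4043
y_proj = clip(-2.8614) = -2.8614
Step 4: Evaluate f.
f(-0.4043, -2.8614) = 9.1531


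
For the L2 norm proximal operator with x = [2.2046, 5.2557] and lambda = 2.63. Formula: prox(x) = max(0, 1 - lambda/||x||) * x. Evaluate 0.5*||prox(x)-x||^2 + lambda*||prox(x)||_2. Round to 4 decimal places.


Step 1: Compute ||x||.
||x|| = 5.6994
Step 2: Compute scaling factor.
scale = max(0, 1 - 2.63/5.6994) = 0.5385
Step 3: prox(x) = [1.1873, 2.8304]
||prox(x)|| = 3.0694
Step 4: Proximal objective.
0.5*||prox-x||^2 = 3.4585
lambda*||prox|| = 8.0725
Total = 11.5309


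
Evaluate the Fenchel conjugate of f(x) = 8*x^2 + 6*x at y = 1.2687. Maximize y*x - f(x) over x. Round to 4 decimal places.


f*(y) = sup_x {y*x - a*x^2 - b*x} = sup_x {(y-b)*x - a*x^2}
FOC: (y - b) - 2a*x = 0 => x* = (y - b)/(2a)
x* = (1.2687 - 6)/(2*8) = -0.2957
f*(1.2687) = (y-b)^2/(4a) = (1.2687 - 6)^2/(4*8)
= 22.3852/32 = 0.6995


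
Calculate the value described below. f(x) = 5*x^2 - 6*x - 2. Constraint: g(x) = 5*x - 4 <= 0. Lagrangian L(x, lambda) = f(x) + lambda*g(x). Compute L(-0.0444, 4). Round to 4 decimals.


Step 1: Evaluate f(x).
f(-0.0444) = 5*(-0.0444)^2 - 6*(-0.0444) - 2 = -1.7237
Step 2: Evaluate g(x).
g(-0.0444) = 5*-0.0444 - 4 = -4.222
Step 3: Compute Lagrangian.
L = -1.7237 + 4*-4.222 = -18.6117


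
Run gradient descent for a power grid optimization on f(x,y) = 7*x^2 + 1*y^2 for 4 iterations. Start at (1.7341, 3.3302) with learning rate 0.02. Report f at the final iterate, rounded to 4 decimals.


Gradient descent on f(x,y) = 7*x^2 + 1*y^2.
Starting point: (1.7341, 3.3302), alpha = 0.02
Step 1: grad_x = 2*7*1.7341 = 24.2774, grad_y = 2*1*3.3302 = 6.6604
  x_1 = 1.7341 - 0.02*24.2774 = 1.2486
  y_1 = 3.3302 - 0.02*6.6604 = 3.197
Step 2: grad_x = 2*7*1.2486 = 17.4797, grad_y = 2*1*3.197 = 6.394
  x_2 = 1.2486 - 0.02*17.4797 = 0.899
  y_2 = 3.197 - 0.02*6.394 = 3.0691
Step 3: grad_x = 2*7*0.899 = 12.5854, grad_y = 2*1*3.0691 = 6.1382
  x_3 = 0.899 - 0.02*12.5854 = 0.6472
  y_3 = 3.0691 - 0.02*6.1382 = 2.9463
Step 4: grad_x = 2*7*0.6472 = 9.0615, grad_y = 2*1*2.9463 = 5.8927
  x_4 = 0.6472 - 0.02*9.0615 = 0.466
  y_4 = 2.9463 - 0.02*5.8927 = 2.8285
f(0.466, 2.8285) = 7*0.466^2 + 1*2.8285^2 = 9.5206


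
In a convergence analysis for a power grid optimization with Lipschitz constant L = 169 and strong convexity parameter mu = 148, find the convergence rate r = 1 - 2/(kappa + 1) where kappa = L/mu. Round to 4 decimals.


Step 1: Compute the condition number.
kappa = L/mu = 169/148 = 1.1419
Step 2: Compute the convergence rate.
r = 1 - 2/(kappa + 1) = 1 - 2*mu/(L + mu) = (L - mu)/(L + mu) = 21/317 = 0.0662


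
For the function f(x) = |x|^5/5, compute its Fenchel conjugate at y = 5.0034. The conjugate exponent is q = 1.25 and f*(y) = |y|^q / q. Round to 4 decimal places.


The conjugate exponent q satisfies 1/p + 1/q = 1.
p = 5, so q = 5/(5 - 1) = 1.25
|y|^q = 5.0034^1.25 = 7.4831
f*(5.0034) = 7.4831 / 1.25 = 5.9865


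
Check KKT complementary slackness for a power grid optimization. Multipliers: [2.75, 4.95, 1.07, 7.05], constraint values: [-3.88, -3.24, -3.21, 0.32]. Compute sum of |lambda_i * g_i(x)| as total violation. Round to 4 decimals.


KKT complementary slackness check:
lambda_1 * g_1 = 2.75 * -3.88 = -10.67
lambda_2 * g_2 = 4.95 * -3.24 = -16.038
lambda_3 * g_3 = 1.07 * -3.21 = -3.4347
lambda_4 * g_4 = 7.05 * 0.32 = 2.256
Total violation = 10.67 + 16.038 + 3.4347 + 2.256 = 32.3987


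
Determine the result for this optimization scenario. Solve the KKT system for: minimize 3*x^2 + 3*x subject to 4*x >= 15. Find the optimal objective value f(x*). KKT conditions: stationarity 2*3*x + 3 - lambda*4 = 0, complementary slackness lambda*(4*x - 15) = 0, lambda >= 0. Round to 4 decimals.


Step 1: Try lambda = 0 (constraint inactive).
x_unc = -3/(2*3) = -0.5
Check: 4*-0.5 = -2.0 < 15 -- violated!
Step 2: Constraint must be active: 4*x = 15
x* = 15/4 = 3.75
lambda = (2*3*3.75 + 3)/4 = 6.375
Step 3: Compute optimal value.
f(x*) = 3*3.75^2 + 3*3.75 = 53.4375


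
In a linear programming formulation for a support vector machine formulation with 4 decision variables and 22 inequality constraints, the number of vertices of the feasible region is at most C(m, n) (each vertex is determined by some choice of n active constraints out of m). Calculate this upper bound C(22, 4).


Each vertex corresponds to some choice of n active constraints out of m, so the number of vertices is at most C(m, n) = m! / (n!(m-n)!).
m = 22, n = 4
Numerator: 22 * 21 * 20 * 19
Denominator: 4! = 24
C(22, 4) = 7315


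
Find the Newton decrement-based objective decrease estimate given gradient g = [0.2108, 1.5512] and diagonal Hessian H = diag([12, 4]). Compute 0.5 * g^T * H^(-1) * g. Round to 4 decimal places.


Step 1: H is diagonal, so H^(-1) * g = [0.0176, 0.3878].
Step 2: g^T H^(-1) g = sum_i g_i^2 / H_ii
  = (0.2108)^2/12 + (1.5512)^2/4
  = 0.0037 + 0.6016 = 0.6053
Step 3: Objective decrease = 0.5 * g^T H^(-1) g = 0.3026


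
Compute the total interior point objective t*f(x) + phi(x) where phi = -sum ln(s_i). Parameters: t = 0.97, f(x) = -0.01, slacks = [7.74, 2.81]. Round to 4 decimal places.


Step 1: Compute log-barrier.
ln values: [2.0464, 1.0332]
phi = -(2.0464 + 1.0332) = -3.0796
Step 2: Compute augmented objective.
t*f(x) = 0.97*-0.01 = -0.0097
Total = -0.0097 - 3.0796 = -3.0893


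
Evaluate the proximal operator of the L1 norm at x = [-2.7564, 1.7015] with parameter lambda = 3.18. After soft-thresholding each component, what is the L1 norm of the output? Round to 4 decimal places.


Soft-thresholding with lambda = 3.18:
prox(-2.7564) = sign(-2.7564)*max(|-2.7564| - 3.18, 0) = 0.0
prox(1.7015) = sign(1.7015)*max(|1.7015| - 3.18, 0) = 0.0
prox(x) = [0.0, 0.0]
||prox(x)||_1 = 0.0 + 0.0 = 0.0


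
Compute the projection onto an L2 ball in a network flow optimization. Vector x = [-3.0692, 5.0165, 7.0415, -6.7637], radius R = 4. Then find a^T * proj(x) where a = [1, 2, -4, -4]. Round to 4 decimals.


Step 1: Compute ||x|| (intermediates to 6 decimals).
||x|| = sqrt((-3.0692)^2 + 5.0165^2 + 7.0415^2 + (-6.7637)^2) = 11.398053
Step 2: Project.
Since ||x|| > R, scale = R/||x|| = 4/11.398053 = 0.350937, proj(x) = scale * x
proj(x) = [-1.077096, 1.760475, 2.471123, -2.373633]
Step 3: Dot product.
a^T * proj(x) = 1*(-1.077096) + 2*1.760475 - 4*2.471123 - 4*(-2.373633) = 2.0539


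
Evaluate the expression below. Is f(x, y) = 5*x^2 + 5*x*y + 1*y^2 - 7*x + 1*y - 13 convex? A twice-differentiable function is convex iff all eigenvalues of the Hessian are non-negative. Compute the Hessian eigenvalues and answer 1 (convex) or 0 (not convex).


The Hessian of f(x,y) = 5*x^2 + 5*x*y + 1*y^2 - 7*x + 1*y - 13 is:
H = [[10, 5], [5, 2]]
Trace = 10 + 2 = 12
Determinant = 10*2 - (5)^2 = -5
Discriminant = (12)^2 - 4*-5 = 164.0
Eigenvalues: lambda_1 = -0.4031, lambda_2 = 12.4031
The function is not convex.

0


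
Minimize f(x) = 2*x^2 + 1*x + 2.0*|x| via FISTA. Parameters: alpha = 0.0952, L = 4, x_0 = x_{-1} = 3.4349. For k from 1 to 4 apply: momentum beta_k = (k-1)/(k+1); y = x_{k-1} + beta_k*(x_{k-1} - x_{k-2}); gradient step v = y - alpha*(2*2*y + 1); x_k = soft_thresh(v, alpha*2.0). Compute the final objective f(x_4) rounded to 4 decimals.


FISTA on f(x) = 2*x^2 + 1*x + 2.0*|x|
L = 4, alpha = 0.0952
Iteration 1: beta = 0.0, y = 3.4349 + 0.0*(3.4349 - 3.4349) = 3.4349
  grad(y) = 14.7396, v = y - alpha*grad = 2.0317
  prox(v) = soft_thresh(2.0317, 0.1904) = 1.8413
Iteration 2: beta = 0.3333, y = 1.8413 + 0.3333*(1.8413 - 3.4349) = 1.3101
  grad(y) = 6.2403, v = y - alpha*grad = 0.716
  prox(v) = soft_thresh(0.716, 0.1904) = 0.5256
Iteration 3: beta = 0.5, y = 0.5256 + 0.5*(0.5256 - 1.8413) = -0.1322
  grad(y) = 0.4711, v = y - alpha*grad = -0.1771
  prox(v) = soft_thresh(-0.1771, 0.1904) = 0.0
Iteration 4: beta = 0.6, y = 0.0 + 0.6*(0.0 - 0.5256) = -0.3154
  grad(y) = -0.2615, v = y - alpha*grad = -0.2905
  prox(v) = soft_thresh(-0.2905, 0.1904) = -0.1001
f(x_4) = 2*(-0.1001)^2 + 1*(-0.1001) + 2.0*|-0.1001| = 0.1201


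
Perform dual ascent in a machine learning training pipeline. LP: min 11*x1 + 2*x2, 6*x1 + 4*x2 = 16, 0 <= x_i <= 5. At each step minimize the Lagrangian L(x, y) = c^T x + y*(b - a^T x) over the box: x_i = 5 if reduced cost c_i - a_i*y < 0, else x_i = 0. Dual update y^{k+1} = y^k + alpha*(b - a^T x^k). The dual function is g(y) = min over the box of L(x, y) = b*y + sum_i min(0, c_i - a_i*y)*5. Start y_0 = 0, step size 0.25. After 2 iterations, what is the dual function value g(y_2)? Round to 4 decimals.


Dual ascent for LP: min 11*x1 + 2*x2, 6*x1 + 4*x2 = 16, 0 <= x_i <= 5
Step 1: y^k = 0.0, reduced costs: (11.0, 2.0)
  x^k = (0.0, 0.0), subgradient = b - a^T x = 16.0
  y^{k+1} = 0.0 + 0.25*16.0 = 4.0
Step 2: y^k = 4.0, reduced costs: (-13.0, -14.0)
  x^k = (5.0, 5.0), subgradient = b - a^T x = -34.0
  y^{k+1} = 4.0 + 0.25*-34.0 = -4.5
Dual objective at y_2 = -4.5: reduced costs (38.0, 20.0), box minimizer x = (0.0, 0.0)
g(y_2) = b*y + (c1 - a1*y)*x1 + (c2 - a2*y)*x2 = 16*(-4.5) + 38.0*0.0 + 20.0*0.0 = -72.0 + 0.0 + 0.0 = -72.0


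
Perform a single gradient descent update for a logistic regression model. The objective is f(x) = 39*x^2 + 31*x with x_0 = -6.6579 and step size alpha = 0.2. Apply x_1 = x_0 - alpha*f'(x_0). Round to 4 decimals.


We compute the gradient at x_0 and apply the update.
f'(x) = 78*x + 31
f'(-6.6579) = 78*-6.6579 + 31 = -488.3162
x_1 = -6.6579 - 0.2*-488.3162 = 91.0053


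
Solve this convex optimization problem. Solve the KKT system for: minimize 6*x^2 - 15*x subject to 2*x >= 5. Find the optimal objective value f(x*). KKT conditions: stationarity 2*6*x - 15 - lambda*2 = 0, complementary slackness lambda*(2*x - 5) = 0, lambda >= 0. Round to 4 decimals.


Step 1: Try lambda = 0 (constraint inactive).
x_unc = 15/(2*6) = 1.25
Check: 2*1.25 = 2.5 < 5 -- violated!
Step 2: Constraint must be active: 2*x = 5
x* = 5/2 = 2.5
lambda = (2*6*2.5 - 15)/2 = 7.5
Step 3: Compute optimal value.
f(x*) = 6*2.5^2 - 15*2.5 = 0.0


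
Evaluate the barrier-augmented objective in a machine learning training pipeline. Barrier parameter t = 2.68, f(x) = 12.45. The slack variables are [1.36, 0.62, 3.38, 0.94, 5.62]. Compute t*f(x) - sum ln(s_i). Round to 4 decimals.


Step 1: Compute log-barrier.
ln values: [0.3075, -0.478, 1.2179, -0.0619, 1.7263]
phi = -(0.3075 - 0.478 + 1.2179 - 0.0619 + 1.7263) = -2.7118
Step 2: Compute augmented objective.
t*f(x) = 2.68*12.45 = 33.366
Total = 33.366 - 2.7118 = 30.6542


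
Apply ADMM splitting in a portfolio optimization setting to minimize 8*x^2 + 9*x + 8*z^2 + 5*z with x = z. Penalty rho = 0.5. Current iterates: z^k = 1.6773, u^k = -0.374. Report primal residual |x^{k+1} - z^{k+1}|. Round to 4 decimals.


ADMM iteration with rho = 0.5, z^k = 1.6773, u^k = -0.374
Step 1: x-update.
Minimize 8*x^2 + 9*x + (0.5/2)*(x - 1.6773 - 0.374)^2
FOC: (2*8 + 0.5)*x = -9 + 0.5*(1.6773 + 0.374)
x^{k+1} = -0.4833
Step 2: z-update.
Minimize 8*z^2 + 5*z + (0.5/2)*(-0.4833 - z - 0.374)^2
FOC: (2*8 + 0.5)*z = -5 + 0.5*(-0.4833 - 0.374)
z^{k+1} = -0.329
Step 3: u-update.
u^{k+1} = -0.374 - 0.4833 + 0.329 = -0.5283
Step 4: Primal residual = |-0.4833 + 0.329| = 0.1543


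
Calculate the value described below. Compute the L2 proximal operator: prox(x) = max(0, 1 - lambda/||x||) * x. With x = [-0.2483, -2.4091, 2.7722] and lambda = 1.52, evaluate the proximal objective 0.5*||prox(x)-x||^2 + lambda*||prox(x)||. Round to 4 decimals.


Step 1: Compute ||x||.
||x|| = 3.6811
Step 2: Compute scaling factor.
scale = max(0, 1 - 1.52/3.6811) = 0.5871
Step 3: prox(x) = [-0.1458, -1.4143, 1.6275]
||prox(x)|| = 2.1611
Step 4: Proximal objective.
0.5*||prox-x||^2 = 1.1552
lambda*||prox|| = 3.2849
Total = 4.4401


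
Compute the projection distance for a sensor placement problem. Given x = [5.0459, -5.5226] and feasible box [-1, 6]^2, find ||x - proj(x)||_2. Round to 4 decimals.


Project each component onto [-1, 6].
clip(5.0459) = 5.0459, clip(-5.5226) = -1.0
Projection = [5.0459, -1.0]
Squared diffs: [0.0, 20.4539]
Distance = sqrt(20.4539) = 4.5226


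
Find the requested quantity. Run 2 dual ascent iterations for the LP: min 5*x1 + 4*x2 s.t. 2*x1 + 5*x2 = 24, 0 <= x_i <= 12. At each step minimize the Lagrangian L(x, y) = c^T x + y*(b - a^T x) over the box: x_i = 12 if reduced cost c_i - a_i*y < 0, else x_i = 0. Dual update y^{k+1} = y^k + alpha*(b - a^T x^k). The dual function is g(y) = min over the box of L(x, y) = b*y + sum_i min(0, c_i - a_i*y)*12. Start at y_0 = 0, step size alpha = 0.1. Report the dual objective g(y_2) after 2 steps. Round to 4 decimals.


Dual ascent for LP: min 5*x1 + 4*x2, 2*x1 + 5*x2 = 24, 0 <= x_i <= 12
Step 1: y^k = 0.0, reduced costs: (5.0, 4.0)
  x^k = (0.0, 0.0), subgradient = b - a^T x = 24.0
  y^{k+1} = 0.0 + 0.1*24.0 = 2.4
Step 2: y^k = 2.4, reduced costs: (0.2, -8.0)
  x^k = (0.0, 12.0), subgradient = b - a^T x = -36.0
  y^{k+1} = 2.4 + 0.1*-36.0 = -1.2
Dual objective at y_2 = -1.2: reduced costs (7.4, 10.0), box minimizer x = (0.0, 0.0)
g(y_2) = b*y + (c1 - a1*y)*x1 + (c2 - a2*y)*x2 = 24*(-1.2) + 7.4*0.0 + 10.0*0.0 = -28.8 + 0.0 + 0.0 = -28.8


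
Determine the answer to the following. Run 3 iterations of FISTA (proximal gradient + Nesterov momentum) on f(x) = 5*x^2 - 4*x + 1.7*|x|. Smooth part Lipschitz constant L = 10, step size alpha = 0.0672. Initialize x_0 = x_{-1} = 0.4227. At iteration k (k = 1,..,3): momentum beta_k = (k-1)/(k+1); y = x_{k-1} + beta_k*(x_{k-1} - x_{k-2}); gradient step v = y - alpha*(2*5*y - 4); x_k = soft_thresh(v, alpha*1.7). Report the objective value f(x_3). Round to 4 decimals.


FISTA on f(x) = 5*x^2 - 4*x + 1.7*|x|
L = 10, alpha = 0.0672
Iteration 1: beta = 0.0, y = 0.4227 + 0.0*(0.4227 - 0.4227) = 0.4227
  grad(y) = 0.227, v = y - alpha*grad = 0.4074
  prox(v) = soft_thresh(0.4074, 0.1142) = 0.2932
Iteration 2: beta = 0.3333, y = 0.2932 + 0.3333*(0.2932 - 0.4227) = 0.25
  grad(y) = -1.4996, v = y - alpha*grad = 0.3508
  prox(v) = soft_thresh(0.3508, 0.1142) = 0.2366
Iteration 3: beta = 0.5, y = 0.2366 + 0.5*(0.2366 - 0.2932) = 0.2083
  grad(y) = -1.9174, v = y - alpha*grad = 0.3371
  prox(v) = soft_thresh(0.3371, 0.1142) = 0.2229
f(x_3) = 5*0.2229^2 - 4*0.2229 + 1.7*|0.2229| = -0.2642


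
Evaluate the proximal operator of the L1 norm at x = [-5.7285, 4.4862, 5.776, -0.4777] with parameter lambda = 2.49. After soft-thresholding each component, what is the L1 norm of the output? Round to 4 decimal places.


Soft-thresholding with lambda = 2.49:
prox(-5.7285) = sign(-5.7285)*max(|-5.7285| - 2.49, 0) = -3.2385
prox(4.4862) = sign(4.4862)*max(|4.4862| - 2.49, 0) = 1.9962
prox(5.776) = sign(5.776)*max(|5.776| - 2.49, 0) = 3.286
prox(-0.4777) = sign(-0.4777)*max(|-0.4777| - 2.49, 0) = 0.0
prox(x) = [-3.2385, 1.9962, 3.286, 0.0]
||prox(x)||_1 = 3.2385 + 1.9962 + 3.286 + 0.0 = 8.5207


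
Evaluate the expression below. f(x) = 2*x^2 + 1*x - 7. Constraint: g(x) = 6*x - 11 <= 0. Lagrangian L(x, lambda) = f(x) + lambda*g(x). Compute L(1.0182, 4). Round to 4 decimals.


Step 1: Evaluate f(x).
f(1.0182) = 2*1.0182^2 + 1*1.0182 - 7 = -3.9083
Step 2: Evaluate g(x).
g(1.0182) = 6*1.0182 - 11 = -4.8908
Step 3: Compute Lagrangian.
L = -3.9083 + 4*-4.8908 = -23.4715


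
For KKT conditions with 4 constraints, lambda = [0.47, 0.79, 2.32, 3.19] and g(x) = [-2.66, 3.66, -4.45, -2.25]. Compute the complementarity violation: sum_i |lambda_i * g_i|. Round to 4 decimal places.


KKT complementary slackness check:
lambda_1 * g_1 = 0.47 * -2.66 = -1.2502
lambda_2 * g_2 = 0.79 * 3.66 = 2.8914
lambda_3 * g_3 = 2.32 * -4.45 = -10.324
lambda_4 * g_4 = 3.19 * -2.25 = -7.1775
Total violation = 1.2502 + 2.8914 + 10.324 + 7.1775 = 21.6431


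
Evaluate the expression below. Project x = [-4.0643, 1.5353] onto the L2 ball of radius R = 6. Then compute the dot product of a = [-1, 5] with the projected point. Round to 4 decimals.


Step 1: Compute ||x|| (intermediates to 6 decimals).
||x|| = sqrt((-4.0643)^2 + 1.5353^2) = 4.344615
Step 2: Project.
Since ||x|| <= R, proj = x (no scaling needed).
proj(x) = [-4.0643, 1.5353]
Step 3: Dot product.
a^T * proj(x) = -1*(-4.0643) + 5*1.5353 = 11.7408


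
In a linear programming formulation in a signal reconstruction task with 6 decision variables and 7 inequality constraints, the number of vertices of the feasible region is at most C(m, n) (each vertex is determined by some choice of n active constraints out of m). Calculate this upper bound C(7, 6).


Each vertex corresponds to some choice of n active constraints out of m, so the number of vertices is at most C(m, n) = m! / (n!(m-n)!).
m = 7, n = 6
Numerator: 7 * 6 * 5 * 4 * 3 * 2
Denominator: 6! = 720
C(7, 6) = 7


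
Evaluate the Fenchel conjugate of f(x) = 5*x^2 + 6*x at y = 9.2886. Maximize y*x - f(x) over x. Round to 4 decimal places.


f*(y) = sup_x {y*x - a*x^2 - b*x} = sup_x {(y-b)*x - a*x^2}
FOC: (y - b) - 2a*x = 0 => x* = (y - b)/(2a)
x* = (9.2886 - 6)/(2*5) = 0.3289
f*(9.2886) = (y-b)^2/(4a) = (9.2886 - 6)^2/(4*5)
= 10.8149/20 = 0.5407


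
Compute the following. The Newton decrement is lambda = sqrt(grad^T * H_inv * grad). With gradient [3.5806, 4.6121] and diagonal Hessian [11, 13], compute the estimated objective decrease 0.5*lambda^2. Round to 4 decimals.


Step 1: H is diagonal, so H^(-1) * g = [0.3255, 0.3548].
Step 2: g^T H^(-1) g = sum_i g_i^2 / H_ii
  = (3.5806)^2/11 + (4.6121)^2/13
  = 1.1655 + 1.6363 = 2.8018
Step 3: Objective decrease = 0.5 * g^T H^(-1) g = 1.4009


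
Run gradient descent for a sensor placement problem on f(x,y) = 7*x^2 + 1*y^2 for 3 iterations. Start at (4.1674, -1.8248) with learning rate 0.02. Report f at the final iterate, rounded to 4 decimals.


Gradient descent on f(x,y) = 7*x^2 + 1*y^2.
Starting point: (4.1674, -1.8248), alpha = 0.02
Step 1: grad_x = 2*7*4.1674 = 58.3436, grad_y = 2*1*-1.8248 = -3.6496
  x_1 = 4.1674 - 0.02*58.3436 = 3.0005
  y_1 = -1.8248 - 0.02*-3.6496 = -1.7518
Step 2: grad_x = 2*7*3.0005 = 42.0074, grad_y = 2*1*-1.7518 = -3.5036
  x_2 = 3.0005 - 0.02*42.0074 = 2.1604
  y_2 = -1.7518 - 0.02*-3.5036 = -1.6817
Step 3: grad_x = 2*7*2.1604 = 30.2453, grad_y = 2*1*-1.6817 = -3.3635
  x_3 = 2.1604 - 0.02*30.2453 = 1.5555
  y_3 = -1.6817 - 0.02*-3.3635 = -1.6145
f(1.5555, -1.6145) = 7*1.5555^2 + 1*(-1.6145)^2 = 19.543


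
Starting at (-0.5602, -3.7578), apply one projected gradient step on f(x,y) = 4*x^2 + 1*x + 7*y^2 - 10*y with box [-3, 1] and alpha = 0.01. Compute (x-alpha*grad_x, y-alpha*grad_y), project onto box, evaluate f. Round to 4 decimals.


Step 1: Compute gradient at (-0.5602, -3.7578).
grad_x = 2*4*-0.5602 + 1 = -3.4816
grad_y = 2*7*-3.7578 - 10 = -62.6092
Step 2: Gradient step.
x_raw = -0.5602 - 0.01*-3.4816 = -0.5254
y_raw = -3.7578 - 0.01*-62.6092 = -3.1317
Step 3: Project onto [-3, 1].
x_proj = clip(-0.5254) = -0.5254
y_proj = clip(-3.1317) = -3.0
Step 4: Evaluate f.
f(-0.5254, -3.0) = 93.5787


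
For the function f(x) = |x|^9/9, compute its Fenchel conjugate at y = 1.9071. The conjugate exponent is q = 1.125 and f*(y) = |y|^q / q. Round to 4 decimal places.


The conjugate exponent q satisfies 1/p + 1/q = 1.
p = 9, so q = 9/(9 - 1) = 1.125
|y|^q = 1.9071^1.125 = 2.0674
f*(1.9071) = 2.0674 / 1.125 = 1.8377


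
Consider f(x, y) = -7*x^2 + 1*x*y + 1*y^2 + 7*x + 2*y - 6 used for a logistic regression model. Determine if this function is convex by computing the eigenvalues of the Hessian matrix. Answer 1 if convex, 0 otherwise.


The Hessian of f(x,y) = -7*x^2 + 1*x*y + 1*y^2 + 7*x + 2*y - 6 is:
H = [[-14, 1], [1, 2]]
Trace = -14 + 2 = -12
Determinant = -14*2 - (1)^2 = -29
Discriminant = (-12)^2 - 4*-29 = 260.0
Eigenvalues: lambda_1 = -14.0623, lambda_2 = 2.0623
The function is not convex.

0


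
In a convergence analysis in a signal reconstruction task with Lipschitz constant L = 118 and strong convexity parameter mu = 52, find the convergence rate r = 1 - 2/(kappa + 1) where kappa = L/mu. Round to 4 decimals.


Step 1: Compute the condition number.
kappa = L/mu = 118/52 = 2.2692
Step 2: Compute the convergence rate.
r = 1 - 2/(kappa + 1) = 1 - 2*mu/(L + mu) = (L - mu)/(L + mu) = 66/170 = 0.3882


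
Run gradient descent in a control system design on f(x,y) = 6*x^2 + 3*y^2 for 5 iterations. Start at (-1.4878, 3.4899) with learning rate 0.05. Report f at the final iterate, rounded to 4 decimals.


Gradient descent on f(x,y) = 6*x^2 + 3*y^2.
Starting point: (-1.4878, 3.4899), alpha = 0.05
Step 1: grad_x = 2*6*-1.4878 = -17.8536, grad_y = 2*3*3.4899 = 20.9394
  x_1 = -1.4878 - 0.05*-17.8536 = -0.5951
  y_1 = 3.4899 - 0.05*20.9394 = 2.4429
Step 2: grad_x = 2*6*-0.5951 = -7.1414, grad_y = 2*3*2.4429 = 14.6576
  x_2 = -0.5951 - 0.05*-7.1414 = -0.238
  y_2 = 2.4429 - 0.05*14.6576 = 1.7101
Step 3: grad_x = 2*6*-0.238 = -2.8566, grad_y = 2*3*1.7101 = 10.2603
  x_3 = -0.238 - 0.05*-2.8566 = -0.0952
  y_3 = 1.7101 - 0.05*10.2603 = 1.197
Step 4: grad_x = 2*6*-0.0952 = -1.1426, grad_y = 2*3*1.197 = 7.1822
  x_4 = -0.0952 - 0.05*-1.1426 = -0.0381
  y_4 = 1.197 - 0.05*7.1822 = 0.8379
Step 5: grad_x = 2*6*-0.0381 = -0.4571, grad_y = 2*3*0.8379 = 5.0275
  x_5 = -0.0381 - 0.05*-0.4571 = -0.0152
  y_5 = 0.8379 - 0.05*5.0275 = 0.5865
f(-0.0152, 0.5865) = 6*(-0.0152)^2 + 3*0.5865^2 = 1.0335


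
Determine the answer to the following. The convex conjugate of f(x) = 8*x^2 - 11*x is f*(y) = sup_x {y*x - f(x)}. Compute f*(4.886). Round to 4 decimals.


f*(y) = sup_x {y*x - a*x^2 - b*x} = sup_x {(y-b)*x - a*x^2}
FOC: (y - b) - 2a*x = 0 => x* = (y - b)/(2a)
x* = (4.886 + 11)/(2*8) = 0.9929
f*(4.886) = (y-b)^2/(4a) = (4.886 + 11)^2/(4*8)
= 252.365/32 = 7.8864


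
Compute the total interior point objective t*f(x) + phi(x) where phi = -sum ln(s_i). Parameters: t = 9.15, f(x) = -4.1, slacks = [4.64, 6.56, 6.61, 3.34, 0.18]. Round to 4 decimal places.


Step 1: Compute log-barrier.
ln values: [1.5347, 1.881, 1.8886, 1.206, -1.7148]
phi = -(1.5347 + 1.881 + 1.8886 + 1.206 - 1.7148) = -4.7955
Step 2: Compute augmented objective.
t*f(x) = 9.15*-4.1 = -37.515
Total = -37.515 - 4.7955 = -42.3105


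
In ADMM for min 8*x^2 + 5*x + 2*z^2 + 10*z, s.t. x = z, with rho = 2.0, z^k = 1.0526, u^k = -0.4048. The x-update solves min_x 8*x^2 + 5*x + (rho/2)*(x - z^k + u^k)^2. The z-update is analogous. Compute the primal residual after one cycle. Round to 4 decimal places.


ADMM iteration with rho = 2.0, z^k = 1.0526, u^k = -0.4048
Step 1: x-update.
Minimize 8*x^2 + 5*x + (2.0/2)*(x - 1.0526 - 0.4048)^2
FOC: (2*8 + 2.0)*x = -5 + 2.0*(1.0526 + 0.4048)
x^{k+1} = -0.1158
Step 2: z-update.
Minimize 2*z^2 + 10*z + (2.0/2)*(-0.1158 - z - 0.4048)^2
FOC: (2*2 + 2.0)*z = -10 + 2.0*(-0.1158 - 0.4048)
z^{k+1} = -1.8402
Step 3: u-update.
u^{k+1} = -0.4048 - 0.1158 + 1.8402 = 1.3196
Step 4: Primal residual = |-0.1158 + 1.8402| = 1.7244


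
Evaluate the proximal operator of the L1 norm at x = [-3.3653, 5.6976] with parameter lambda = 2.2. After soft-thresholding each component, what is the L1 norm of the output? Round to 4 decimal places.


Soft-thresholding with lambda = 2.2:
prox(-3.3653) = sign(-3.3653)*max(|-3.3653| - 2.2, 0) = -1.1653
prox(5.6976) = sign(5.6976)*max(|5.6976| - 2.2, 0) = 3.4976
prox(x) = [-1.1653, 3.4976]
||prox(x)||_1 = 1.1653 + 3.4976 = 4.6629


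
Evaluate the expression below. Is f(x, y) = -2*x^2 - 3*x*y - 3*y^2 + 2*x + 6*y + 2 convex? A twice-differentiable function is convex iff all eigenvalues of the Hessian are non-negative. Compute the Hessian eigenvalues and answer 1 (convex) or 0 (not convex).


The Hessian of f(x,y) = -2*x^2 - 3*x*y - 3*y^2 + 2*x + 6*y + 2 is:
H = [[-4, -3], [-3, -6]]
Trace = -4 - 6 = -10
Determinant = -4*-6 - (-3)^2 = 15
Discriminant = (-10)^2 - 4*15 = 40.0
Eigenvalues: lambda_1 = -8.1623, lambda_2 = -1.8377
The function is not convex.

0


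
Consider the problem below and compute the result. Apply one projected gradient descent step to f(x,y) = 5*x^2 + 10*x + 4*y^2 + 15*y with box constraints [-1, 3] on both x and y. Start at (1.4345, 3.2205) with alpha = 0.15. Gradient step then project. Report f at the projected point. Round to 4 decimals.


Step 1: Compute gradient at (1.4345, 3.2205).
grad_x = 2*5*1.4345 + 10 = 24.345
grad_y = 2*4*3.2205 + 15 = 40.764
Step 2: Gradient step.
x_raw = 1.4345 - 0.15*24.345 = -2.2173
y_raw = 3.2205 - 0.15*40.764 = -2.8941
Step 3: Project onto [-1, 3].
x_proj = clip(-2.2173) = -1.0
y_proj = clip(-2.8941) = -1.0
Step 4: Evaluate f.
f(-1.0, -1.0) = -16.0


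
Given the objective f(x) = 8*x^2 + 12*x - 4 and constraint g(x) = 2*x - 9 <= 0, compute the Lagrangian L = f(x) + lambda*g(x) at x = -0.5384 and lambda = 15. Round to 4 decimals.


Step 1: Evaluate f(x).
f(-0.5384) = 8*(-0.5384)^2 + 12*(-0.5384) - 4 = -8.1418
Step 2: Evaluate g(x).
g(-0.5384) = 2*-0.5384 - 9 = -10.0768
Step 3: Compute Lagrangian.
L = -8.1418 + 15*-10.0768 = -159.2938


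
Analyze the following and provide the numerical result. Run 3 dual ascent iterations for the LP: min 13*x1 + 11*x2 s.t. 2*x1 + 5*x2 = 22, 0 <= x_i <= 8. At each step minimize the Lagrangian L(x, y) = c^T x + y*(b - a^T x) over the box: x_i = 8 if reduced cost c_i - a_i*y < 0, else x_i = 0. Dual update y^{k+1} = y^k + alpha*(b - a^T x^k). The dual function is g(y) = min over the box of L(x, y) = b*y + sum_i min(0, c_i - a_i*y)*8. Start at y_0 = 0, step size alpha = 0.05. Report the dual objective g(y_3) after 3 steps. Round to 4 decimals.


Dual ascent for LP: min 13*x1 + 11*x2, 2*x1 + 5*x2 = 22, 0 <= x_i <= 8
Step 1: y^k = 0.0, reduced costs: (13.0, 11.0)
  x^k = (0.0, 0.0), subgradient = b - a^T x = 22.0
  y^{k+1} = 0.0 + 0.05*22.0 = 1.1
Step 2: y^k = 1.1, reduced costs: (10.8, 5.5)
  x^k = (0.0, 0.0), subgradient = b - a^T x = 22.0
  y^{k+1} = 1.1 + 0.05*22.0 = 2.2
Step 3: y^k = 2.2, reduced costs: (8.6, 0.0)
  x^k = (0.0, 0.0), subgradient = b - a^T x = 22.0
  y^{k+1} = 2.2 + 0.05*22.0 = 3.3
Dual objective at y_3 = 3.3: reduced costs (6.4, -5.5), box minimizer x = (0.0, 8.0)
g(y_3) = b*y + (c1 - a1*y)*x1 + (c2 - a2*y)*x2 = 22*3.3 + 6.4*0.0 + (-5.5)*8.0 = 72.6 + 0.0 - 44.0 = 28.6


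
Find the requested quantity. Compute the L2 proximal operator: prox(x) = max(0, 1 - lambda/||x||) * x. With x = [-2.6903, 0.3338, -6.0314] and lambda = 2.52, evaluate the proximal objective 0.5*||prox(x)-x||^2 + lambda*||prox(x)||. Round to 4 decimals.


Step 1: Compute ||x||.
||x|| = 6.6126
Step 2: Compute scaling factor.
scale = max(0, 1 - 2.52/6.6126) = 0.6189
Step 3: prox(x) = [-1.6651, 0.2066, -3.7329]
||prox(x)|| = 4.0926
Step 4: Proximal objective.
0.5*||prox-x||^2 = 3.1752
lambda*||prox|| = 10.3134
Total = 13.4886


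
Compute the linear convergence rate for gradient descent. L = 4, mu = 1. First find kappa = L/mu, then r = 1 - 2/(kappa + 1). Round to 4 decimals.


Step 1: Compute the condition number.
kappa = L/mu = 4/1 = 4.0
Step 2: Compute the convergence rate.
r = 1 - 2/(kappa + 1) = 1 - 2*mu/(L + mu) = (L - mu)/(L + mu) = 3/5 = 0.6


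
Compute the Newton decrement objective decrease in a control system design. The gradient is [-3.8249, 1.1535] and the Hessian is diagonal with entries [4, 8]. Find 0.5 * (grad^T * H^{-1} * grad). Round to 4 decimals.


Step 1: H is diagonal, so H^(-1) * g = [-0.9562, 0.1442].
Step 2: g^T H^(-1) g = sum_i g_i^2 / H_ii
  = (-3.8249)^2/4 + (1.1535)^2/8
  = 3.6575 + 0.1663 = 3.8238
Step 3: Objective decrease = 0.5 * g^T H^(-1) g = 1.9119


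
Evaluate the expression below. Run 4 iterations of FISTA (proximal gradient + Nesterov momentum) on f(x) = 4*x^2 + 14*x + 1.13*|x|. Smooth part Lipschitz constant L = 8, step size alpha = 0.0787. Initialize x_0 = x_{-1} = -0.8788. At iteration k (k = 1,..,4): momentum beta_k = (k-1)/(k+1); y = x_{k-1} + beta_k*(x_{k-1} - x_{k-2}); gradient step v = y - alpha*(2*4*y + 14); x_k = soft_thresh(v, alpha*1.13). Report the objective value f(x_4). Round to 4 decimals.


FISTA on f(x) = 4*x^2 + 14*x + 1.13*|x|
L = 8, alpha = 0.0787
Iteration 1: beta = 0.0, y = -0.8788 + 0.0*(-0.8788 + 0.8788) = -0.8788
  grad(y) = 6.9696, v = y - alpha*grad = -1.4273
  prox(v) = soft_thresh(-1.4273, 0.0889) = -1.3384
Iteration 2: beta = 0.3333, y = -1.3384 + 0.3333*(-1.3384 + 0.8788) = -1.4916
  grad(y) = 2.0675, v = y - alpha*grad = -1.6543
  prox(v) = soft_thresh(-1.6543, 0.0889) = -1.5653
Iteration 3: beta = 0.5, y = -1.5653 + 0.5*(-1.5653 + 1.3384) = -1.6788
  grad(y) = 0.5694, v = y - alpha*grad = -1.7236
  prox(v) = soft_thresh(-1.7236, 0.0889) = -1.6347
Iteration 4: beta = 0.6, y = -1.6347 + 0.6*(-1.6347 + 1.5653) = -1.6763
  grad(y) = 0.5894, v = y - alpha*grad = -1.7227
  prox(v) = soft_thresh(-1.7227, 0.0889) = -1.6338
f(x_4) = 4*(-1.6338)^2 + 14*(-1.6338) + 1.13*|-1.6338| = -10.3498


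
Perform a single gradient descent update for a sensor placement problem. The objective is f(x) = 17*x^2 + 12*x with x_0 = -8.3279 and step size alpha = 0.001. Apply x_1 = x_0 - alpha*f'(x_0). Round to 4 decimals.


We compute the gradient at x_0 and apply the update.
f'(x) = 34*x + 12
f'(-8.3279) = 34*-8.3279 + 12 = -271.1486
x_1 = -8.3279 - 0.001*-271.1486 = -8.0568


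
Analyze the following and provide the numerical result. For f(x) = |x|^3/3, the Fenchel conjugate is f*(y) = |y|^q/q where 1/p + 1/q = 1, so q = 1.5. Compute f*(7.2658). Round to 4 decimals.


The conjugate exponent q satisfies 1/p + 1/q = 1.
p = 3, so q = 3/(3 - 1) = 1.5
|y|^q = 7.2658^1.5 = 19.5851
f*(7.2658) = 19.5851 / 1.5 = 13.0567


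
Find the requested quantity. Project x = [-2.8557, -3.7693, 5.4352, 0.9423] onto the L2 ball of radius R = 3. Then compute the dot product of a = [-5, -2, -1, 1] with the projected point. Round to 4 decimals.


Step 1: Compute ||x|| (intermediates to 6 decimals).
||x|| = sqrt((-2.8557)^2 + (-3.7693)^2 + 5.4352^2 + 0.9423^2) = 7.265809
Step 2: Project.
Since ||x|| > R, scale = R/||x|| = 3/7.265809 = 0.412893, proj(x) = scale * x
proj(x) = [-1.179099, -1.556318, 2.244156, 0.389069]
Step 3: Dot product.
a^T * proj(x) = -5*(-1.179099) - 2*(-1.556318) - 1*2.244156 + 1*0.389069 = 7.153


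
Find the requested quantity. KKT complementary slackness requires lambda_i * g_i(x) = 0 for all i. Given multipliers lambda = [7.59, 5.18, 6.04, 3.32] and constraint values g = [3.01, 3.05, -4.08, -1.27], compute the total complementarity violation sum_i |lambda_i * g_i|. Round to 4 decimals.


KKT complementary slackness check:
lambda_1 * g_1 = 7.59 * 3.01 = 22.8459
lambda_2 * g_2 = 5.18 * 3.05 = 15.799
lambda_3 * g_3 = 6.04 * -4.08 = -24.6432
lambda_4 * g_4 = 3.32 * -1.27 = -4.2164
Total violation = 22.8459 + 15.799 + 24.6432 + 4.2164 = 67.5045


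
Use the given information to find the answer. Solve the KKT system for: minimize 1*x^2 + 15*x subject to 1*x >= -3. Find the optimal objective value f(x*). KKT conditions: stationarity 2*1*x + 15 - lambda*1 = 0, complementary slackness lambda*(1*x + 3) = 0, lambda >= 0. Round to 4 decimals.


Step 1: Try lambda = 0 (constraint inactive).
x_unc = -15/(2*1) = -7.5
Check: 1*-7.5 = -7.5 < -3 -- violated!
Step 2: Constraint must be active: 1*x = -3
x* = -3/1 = -3.0
lambda = (2*1*(-3.0) + 15)/1 = 9.0
Step 3: Compute optimal value.
f(x*) = 1*(-3.0)^2 + 15*(-3.0) = -36.0


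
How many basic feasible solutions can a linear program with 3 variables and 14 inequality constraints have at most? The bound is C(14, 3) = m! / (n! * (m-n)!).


Each vertex corresponds to some choice of n active constraints out of m, so the number of vertices is at most C(m, n) = m! / (n!(m-n)!).
m = 14, n = 3
Numerator: 14 * 13 * 12
Denominator: 3! = 6
C(14, 3) = 364


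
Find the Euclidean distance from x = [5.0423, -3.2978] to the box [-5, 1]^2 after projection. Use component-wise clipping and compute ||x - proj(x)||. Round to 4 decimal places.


Project each component onto [-5, 1].
clip(5.0423) = 1.0, clip(-3.2978) = -3.2978
Projection = [1.0, -3.2978]
Squared diffs: [16.3402, 0.0]
Distance = sqrt(16.3402) = 4.0423


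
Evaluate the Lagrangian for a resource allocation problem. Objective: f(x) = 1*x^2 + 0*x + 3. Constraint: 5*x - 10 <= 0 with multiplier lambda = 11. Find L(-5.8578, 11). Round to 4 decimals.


Step 1: Evaluate f(x).
f(-5.8578) = 1*(-5.8578)^2 + 0*(-5.8578) + 3 = 37.3138
Step 2: Evaluate g(x).
g(-5.8578) = 5*-5.8578 - 10 = -39.289
Step 3: Compute Lagrangian.
L = 37.3138 + 11*-39.289 = -394.8652


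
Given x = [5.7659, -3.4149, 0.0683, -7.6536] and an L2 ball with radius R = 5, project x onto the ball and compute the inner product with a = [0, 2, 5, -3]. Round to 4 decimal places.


Step 1: Compute ||x|| (intermediates to 6 decimals).
||x|| = sqrt(5.7659^2 + (-3.4149)^2 + 0.0683^2 + (-7.6536)^2) = 10.172974
Step 2: Project.
Since ||x|| > R, scale = R/||x|| = 5/10.172974 = 0.491498, proj(x) = scale * x
proj(x) = [2.833928, -1.678417, 0.033569, -3.761729]
Step 3: Dot product.
a^T * proj(x) = 0*2.833928 + 2*(-1.678417) + 5*0.033569 - 3*(-3.761729) = 8.0962


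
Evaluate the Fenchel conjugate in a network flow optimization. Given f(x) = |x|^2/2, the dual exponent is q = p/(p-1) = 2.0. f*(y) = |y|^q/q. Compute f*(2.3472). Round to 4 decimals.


The conjugate exponent q satisfies 1/p + 1/q = 1.
p = 2, so q = 2/(2 - 1) = 2.0
|y|^q = 2.3472^2.0 = 5.5093
f*(2.3472) = 5.5093 / 2.0 = 2.7547


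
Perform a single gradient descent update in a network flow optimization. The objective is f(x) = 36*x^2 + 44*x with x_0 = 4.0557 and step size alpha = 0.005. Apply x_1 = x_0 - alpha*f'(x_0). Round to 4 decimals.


We compute the gradient at x_0 and apply the update.
f'(x) = 72*x + 44
f'(4.0557) = 72*4.0557 + 44 = 336.0104
x_1 = 4.0557 - 0.005*336.0104 = 2.3756


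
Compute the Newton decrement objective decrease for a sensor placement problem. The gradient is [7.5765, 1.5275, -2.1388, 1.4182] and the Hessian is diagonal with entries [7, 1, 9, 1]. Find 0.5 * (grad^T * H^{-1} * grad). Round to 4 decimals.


Step 1: H is diagonal, so H^(-1) * g = [1.0824, 1.5275, -0.2376, 1.4182].
Step 2: g^T H^(-1) g = sum_i g_i^2 / H_ii
  = (7.5765)^2/7 + (1.5275)^2/1 + (-2.1388)^2/9 + (1.4182)^2/1
  = 8.2005 + 2.3333 + 0.5083 + 2.0113 = 13.0533
Step 3: Objective decrease = 0.5 * g^T H^(-1) g = 6.5267


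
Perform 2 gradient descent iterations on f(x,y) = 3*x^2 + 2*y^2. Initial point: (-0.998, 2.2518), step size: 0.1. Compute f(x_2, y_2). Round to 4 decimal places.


Gradient descent on f(x,y) = 3*x^2 + 2*y^2.
Starting point: (-0.998, 2.2518), alpha = 0.1
Step 1: grad_x = 2*3*-0.998 = -5.988, grad_y = 2*2*2.2518 = 9.0072
  x_1 = -0.998 - 0.1*-5.988 = -0.3992
  y_1 = 2.2518 - 0.1*9.0072 = 1.3511
Step 2: grad_x = 2*3*-0.3992 = -2.3952, grad_y = 2*2*1.3511 = 5.4043
  x_2 = -0.3992 - 0.1*-2.3952 = -0.1597
  y_2 = 1.3511 - 0.1*5.4043 = 0.8106
f(-0.1597, 0.8106) = 3*(-0.1597)^2 + 2*0.8106^2 = 1.3908


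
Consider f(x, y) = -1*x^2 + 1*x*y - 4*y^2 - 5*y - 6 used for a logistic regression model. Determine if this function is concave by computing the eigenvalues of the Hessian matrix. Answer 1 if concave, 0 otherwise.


The Hessian of f(x,y) = -1*x^2 + 1*x*y - 4*y^2 - 5*y - 6 is:
H = [[-2, 1], [1, -8]]
Trace = -2 - 8 = -10
Determinant = -2*-8 - (1)^2 = 15
Discriminant = (-10)^2 - 4*15 = 40.0
Eigenvalues: lambda_1 = -8.1623, lambda_2 = -1.8377
The function is concave.

1


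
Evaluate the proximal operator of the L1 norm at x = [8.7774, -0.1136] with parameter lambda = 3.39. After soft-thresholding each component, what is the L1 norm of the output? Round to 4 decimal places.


Soft-thresholding with lambda = 3.39:
prox(8.7774) = sign(8.7774)*max(|8.7774| - 3.39, 0) = 5.3874
prox(-0.1136) = sign(-0.1136)*max(|-0.1136| - 3.39, 0) = 0.0
prox(x) = [5.3874, 0.0]
||prox(x)||_1 = 5.3874 + 0.0 = 5.3874


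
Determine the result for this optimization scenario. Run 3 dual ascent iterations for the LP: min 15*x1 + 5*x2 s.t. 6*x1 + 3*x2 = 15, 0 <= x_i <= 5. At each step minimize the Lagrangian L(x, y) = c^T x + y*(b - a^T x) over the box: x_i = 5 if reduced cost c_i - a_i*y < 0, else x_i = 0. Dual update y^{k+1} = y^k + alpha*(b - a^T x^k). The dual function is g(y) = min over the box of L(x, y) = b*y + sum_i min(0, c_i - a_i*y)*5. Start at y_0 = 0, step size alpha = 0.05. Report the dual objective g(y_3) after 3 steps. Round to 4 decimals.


Dual ascent for LP: min 15*x1 + 5*x2, 6*x1 + 3*x2 = 15, 0 <= x_i <= 5
Step 1: y^k = 0.0, reduced costs: (15.0, 5.0)
  x^k = (0.0, 0.0), subgradient = b - a^T x = 15.0
  y^{k+1} = 0.0 + 0.05*15.0 = 0.75
Step 2: y^k = 0.75, reduced costs: (10.5, 2.75)
  x^k = (0.0, 0.0), subgradient = b - a^T x = 15.0
  y^{k+1} = 0.75 + 0.05*15.0 = 1.5
Step 3: y^k = 1.5, reduced costs: (6.0, 0.5)
  x^k = (0.0, 0.0), subgradient = b - a^T x = 15.0
  y^{k+1} = 1.5 + 0.05*15.0 = 2.25
Dual objective at y_3 = 2.25: reduced costs (1.5, -1.75), box minimizer x = (0.0, 5.0)
g(y_3) = b*y + (c1 - a1*y)*x1 + (c2 - a2*y)*x2 = 15*2.25 + 1.5*0.0 + (-1.75)*5.0 = 33.75 + 0.0 - 8.75 = 25.0


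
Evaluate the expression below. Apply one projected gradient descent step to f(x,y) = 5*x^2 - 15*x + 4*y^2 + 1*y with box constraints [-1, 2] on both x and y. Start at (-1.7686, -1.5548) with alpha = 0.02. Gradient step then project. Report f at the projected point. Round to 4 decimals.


Step 1: Compute gradient at (-1.7686, -1.5548).
grad_x = 2*5*-1.7686 - 15 = -32.686
grad_y = 2*4*-1.5548 + 1 = -11.4384
Step 2: Gradient step.
x_raw = -1.7686 - 0.02*-32.686 = -1.1149
y_raw = -1.5548 - 0.02*-11.4384 = -1.326
Step 3: Project onto [-1, 2].
x_proj = clip(-1.1149) = -1.0
y_proj = clip(-1.326) = -1.0
Step 4: Evaluate f.
f(-1.0, -1.0) = 23.0
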